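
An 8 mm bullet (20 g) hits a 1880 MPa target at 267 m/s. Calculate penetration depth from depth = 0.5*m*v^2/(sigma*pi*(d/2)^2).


A = pi*(d/2)^2 = pi*(8/2)^2 = 50.2655 mm^2
E = 0.5*m*v^2 = 0.5*0.02*267^2 = 712.89 J
depth = E/(sigma*A) = 712.89 J / (1880 MPa * 50.2655 mm^2) = 712.89/(1880 * 50.2655) m = 0.00754388 m ≈ 7.544 mm

7.544 mm


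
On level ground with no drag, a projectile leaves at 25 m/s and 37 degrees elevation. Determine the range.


R = v0^2 * sin(2*theta) / g = 25^2 * sin(2*37°) / 9.81 = 61.24 m

61.24 m


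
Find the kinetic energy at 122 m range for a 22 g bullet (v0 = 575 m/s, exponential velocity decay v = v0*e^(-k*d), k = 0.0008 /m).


v = v0*exp(-k*d) = 575*exp(-0.0008*122) = 521.532 m/s
E = 0.5*m*v^2 = 0.5*0.022*521.532^2 = 2992 J

2992 J


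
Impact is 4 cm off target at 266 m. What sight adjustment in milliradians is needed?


1 mrad subtends 1 cm per 10 m of range, so adj = error_cm / (dist_m / 10) = 4 / (266/10) = 0.1504 mrad

0.1504 mrad


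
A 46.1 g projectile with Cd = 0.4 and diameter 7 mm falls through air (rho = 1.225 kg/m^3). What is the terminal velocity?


A = pi*(d/2)^2 = pi*(7/2000)^2 = 3.84845e-05 m^2
vt = sqrt(2mg/(Cd*rho*A)) = sqrt(2*0.0461*9.81/(0.4 * 1.225 * 3.84845e-05)) = 219 m/s

219 m/s


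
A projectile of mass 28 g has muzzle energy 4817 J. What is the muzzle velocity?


v = sqrt(2*E/m) = sqrt(2*4817/0.028) = 586.6 m/s

586.6 m/s


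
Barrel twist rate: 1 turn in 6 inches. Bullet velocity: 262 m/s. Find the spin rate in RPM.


twist_m = 6*0.0254 = 0.1524 m
spin = v/twist = 262/0.1524 = 1719.16 rev/s
RPM = spin*60 = 1719.16*60 ≈ 103150 RPM

103150 RPM


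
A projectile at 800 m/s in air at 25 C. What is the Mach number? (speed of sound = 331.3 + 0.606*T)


a = 331.3 + 0.606*(25) = 346.45 m/s
M = v/a = 800/346.45 = 2.309

2.309


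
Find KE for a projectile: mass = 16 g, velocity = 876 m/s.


E = 0.5*m*v^2 = 0.5*0.016*876^2 = 6139 J

6139 J


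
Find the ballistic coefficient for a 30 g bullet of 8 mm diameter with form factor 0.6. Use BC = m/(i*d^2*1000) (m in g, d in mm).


BC = m/(i*d^2*1000) = 30/(0.6 * 8^2 * 1000) = 0.0007813

0.0007813


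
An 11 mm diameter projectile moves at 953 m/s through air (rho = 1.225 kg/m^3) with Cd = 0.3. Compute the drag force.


A = pi*(d/2)^2 = pi*(11/2000)^2 = 9.50332e-05 m^2
Fd = 0.5*Cd*rho*A*v^2 = 0.5*0.3*1.225*9.50332e-05*953^2 = 15.86 N

15.86 N


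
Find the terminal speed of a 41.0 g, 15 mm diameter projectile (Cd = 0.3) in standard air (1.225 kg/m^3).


A = pi*(d/2)^2 = pi*(15/2000)^2 = 1.76715e-04 m^2
vt = sqrt(2mg/(Cd*rho*A)) = sqrt(2*0.041*9.81/(0.3 * 1.225 * 1.76715e-04)) = 111.3 m/s

111.3 m/s


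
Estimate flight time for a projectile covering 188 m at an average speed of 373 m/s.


t = d/v = 188/373 = 0.504 s

0.504 s


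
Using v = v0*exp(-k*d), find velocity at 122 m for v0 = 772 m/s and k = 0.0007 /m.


v = v0*exp(-k*d) = 772*exp(-0.0007*122) = 708.8 m/s

708.8 m/s


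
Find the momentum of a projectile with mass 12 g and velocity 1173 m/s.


p = m*v = 0.012*1173 = 14.08 kg·m/s

14.08 kg·m/s


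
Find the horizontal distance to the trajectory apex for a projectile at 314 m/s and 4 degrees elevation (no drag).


R = v0^2*sin(2*theta)/g = 314^2*sin(2*4°)/9.81 = 1398.77 m
apex_dist = R/2 = 1398.77/2 = 699.4 m

699.4 m


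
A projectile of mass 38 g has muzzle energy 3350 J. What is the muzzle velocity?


v = sqrt(2*E/m) = sqrt(2*3350/0.038) = 419.9 m/s

419.9 m/s


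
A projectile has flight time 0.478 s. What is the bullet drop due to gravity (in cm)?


drop = 0.5*g*t^2 = 0.5*9.81*0.478^2 = 1.12071 m ≈ 112.1 cm

112.1 cm


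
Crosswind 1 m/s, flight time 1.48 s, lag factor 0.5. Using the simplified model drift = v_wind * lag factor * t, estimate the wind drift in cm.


drift = v_wind * lag * t = 1 * 0.5 * 1.48 = 0.74 m ≈ 74 cm

74 cm


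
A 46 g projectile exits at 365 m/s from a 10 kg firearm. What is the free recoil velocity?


v_recoil = m_p * v_p / m_gun = 0.046 * 365 / 10 = 1.679 m/s

1.679 m/s


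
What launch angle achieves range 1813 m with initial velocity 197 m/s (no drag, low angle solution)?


sin(2*theta) = R*g/v0^2 = 1813*9.81/197^2 = 0.458284, theta = arcsin(0.458284)/2 = 13.64°

13.64 degrees


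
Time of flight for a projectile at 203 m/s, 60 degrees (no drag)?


T = 2*v0*sin(theta)/g = 2*203*sin(60°)/9.81 = 35.84 s

35.84 s


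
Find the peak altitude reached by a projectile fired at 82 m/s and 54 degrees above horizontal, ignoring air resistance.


H = (v0*sin(theta))^2 / (2g) = (82*sin(54°))^2 / (2*9.81) = 224.3 m

224.3 m


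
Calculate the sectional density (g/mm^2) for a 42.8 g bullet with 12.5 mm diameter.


SD = m/d^2 = 42.8/12.5^2 = 0.2739 g/mm^2

0.2739 g/mm^2


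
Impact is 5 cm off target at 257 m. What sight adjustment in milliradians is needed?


1 mrad subtends 1 cm per 10 m of range, so adj = error_cm / (dist_m / 10) = 5 / (257/10) = 0.1946 mrad

0.1946 mrad


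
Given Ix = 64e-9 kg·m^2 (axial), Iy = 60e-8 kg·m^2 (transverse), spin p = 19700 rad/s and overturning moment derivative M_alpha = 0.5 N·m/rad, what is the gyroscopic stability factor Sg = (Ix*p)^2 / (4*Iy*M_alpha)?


Sg = Ix^2 * p^2 / (4 * Iy * M_alpha) = (64e-9)^2 * 19700^2 / (4 * 60e-8 * 0.5) = 1.325

1.325


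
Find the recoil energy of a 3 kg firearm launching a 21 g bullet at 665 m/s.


v_r = m_p*v_p/m_gun = 0.021*665/3 = 4.655 m/s, E_r = 0.5*m_gun*v_r^2 = 0.5*3*4.655^2 = 32.5 J

32.5 J


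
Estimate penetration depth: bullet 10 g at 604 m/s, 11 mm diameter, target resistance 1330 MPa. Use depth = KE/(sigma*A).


A = pi*(d/2)^2 = pi*(11/2)^2 = 95.0332 mm^2
E = 0.5*m*v^2 = 0.5*0.01*604^2 = 1824.08 J
depth = E/(sigma*A) = 1824.08 J / (1330 MPa * 95.0332 mm^2) = 1824.08/(1330 * 95.0332) m = 0.0144317 m ≈ 14.43 mm

14.43 mm


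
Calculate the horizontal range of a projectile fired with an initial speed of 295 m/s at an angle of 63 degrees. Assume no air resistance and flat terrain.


R = v0^2 * sin(2*theta) / g = 295^2 * sin(2*63°) / 9.81 = 7177 m

7177 m


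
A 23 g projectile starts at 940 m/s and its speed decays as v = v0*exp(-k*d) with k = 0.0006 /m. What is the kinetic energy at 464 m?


v = v0*exp(-k*d) = 940*exp(-0.0006*464) = 711.574 m/s
E = 0.5*m*v^2 = 0.5*0.023*711.574^2 = 5823 J

5823 J


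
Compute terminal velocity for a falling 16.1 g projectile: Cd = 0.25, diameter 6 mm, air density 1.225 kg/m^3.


A = pi*(d/2)^2 = pi*(6/2000)^2 = 2.82743e-05 m^2
vt = sqrt(2mg/(Cd*rho*A)) = sqrt(2*0.0161*9.81/(0.25 * 1.225 * 2.82743e-05)) = 191 m/s

191 m/s


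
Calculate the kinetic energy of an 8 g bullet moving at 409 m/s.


E = 0.5*m*v^2 = 0.5*0.008*409^2 = 669.1 J

669.1 J


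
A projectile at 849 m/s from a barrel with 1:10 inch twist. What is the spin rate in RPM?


twist_m = 10*0.0254 = 0.254 m
spin = v/twist = 849/0.254 = 3342.52 rev/s
RPM = spin*60 = 3342.52*60 ≈ 200551 RPM

200551 RPM


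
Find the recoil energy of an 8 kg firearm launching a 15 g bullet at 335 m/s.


v_r = m_p*v_p/m_gun = 0.015*335/8 = 0.628125 m/s, E_r = 0.5*m_gun*v_r^2 = 0.5*8*0.628125^2 = 1.578 J

1.578 J


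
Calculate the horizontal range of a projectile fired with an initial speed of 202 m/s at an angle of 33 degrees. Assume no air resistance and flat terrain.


R = v0^2 * sin(2*theta) / g = 202^2 * sin(2*33°) / 9.81 = 3800 m

3800 m


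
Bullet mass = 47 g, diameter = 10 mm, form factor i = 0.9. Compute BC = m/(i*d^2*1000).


BC = m/(i*d^2*1000) = 47/(0.9 * 10^2 * 1000) = 0.0005222

0.0005222


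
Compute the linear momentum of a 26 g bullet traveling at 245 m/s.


p = m*v = 0.026*245 = 6.37 kg·m/s

6.37 kg·m/s


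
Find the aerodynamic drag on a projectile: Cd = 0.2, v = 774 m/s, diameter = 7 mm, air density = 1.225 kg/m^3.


A = pi*(d/2)^2 = pi*(7/2000)^2 = 3.84845e-05 m^2
Fd = 0.5*Cd*rho*A*v^2 = 0.5*0.2*1.225*3.84845e-05*774^2 = 2.824 N

2.824 N


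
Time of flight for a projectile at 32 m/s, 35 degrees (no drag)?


T = 2*v0*sin(theta)/g = 2*32*sin(35°)/9.81 = 3.742 s

3.742 s


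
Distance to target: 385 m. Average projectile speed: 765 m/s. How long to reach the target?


t = d/v = 385/765 = 0.5033 s

0.5033 s


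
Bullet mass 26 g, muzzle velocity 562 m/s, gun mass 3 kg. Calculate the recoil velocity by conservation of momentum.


v_recoil = m_p * v_p / m_gun = 0.026 * 562 / 3 = 4.871 m/s

4.871 m/s


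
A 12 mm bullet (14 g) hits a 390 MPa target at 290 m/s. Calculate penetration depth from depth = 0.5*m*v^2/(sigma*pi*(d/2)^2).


A = pi*(d/2)^2 = pi*(12/2)^2 = 113.097 mm^2
E = 0.5*m*v^2 = 0.5*0.014*290^2 = 588.7 J
depth = E/(sigma*A) = 588.7 J / (390 MPa * 113.097 mm^2) = 588.7/(390 * 113.097) m = 0.0133468 m ≈ 13.35 mm

13.35 mm


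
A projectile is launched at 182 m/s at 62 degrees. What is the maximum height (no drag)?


H = (v0*sin(theta))^2 / (2g) = (182*sin(62°))^2 / (2*9.81) = 1316 m

1316 m


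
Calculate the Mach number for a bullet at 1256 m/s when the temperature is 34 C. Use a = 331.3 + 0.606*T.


a = 331.3 + 0.606*(34) = 351.904 m/s
M = v/a = 1256/351.904 = 3.569

3.569


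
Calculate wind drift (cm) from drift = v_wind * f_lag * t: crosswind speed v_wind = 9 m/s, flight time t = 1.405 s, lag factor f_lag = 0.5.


drift = v_wind * lag * t = 9 * 0.5 * 1.405 = 6.3225 m ≈ 632.2 cm

632.2 cm


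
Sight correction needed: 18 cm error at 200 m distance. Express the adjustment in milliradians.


1 mrad subtends 1 cm per 10 m of range, so adj = error_cm / (dist_m / 10) = 18 / (200/10) = 0.9 mrad

0.9 mrad


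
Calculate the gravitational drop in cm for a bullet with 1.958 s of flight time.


drop = 0.5*g*t^2 = 0.5*9.81*1.958^2 = 18.8046 m ≈ 1880 cm

1880 cm


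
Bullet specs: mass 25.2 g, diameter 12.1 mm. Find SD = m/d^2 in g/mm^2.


SD = m/d^2 = 25.2/12.1^2 = 0.1721 g/mm^2

0.1721 g/mm^2


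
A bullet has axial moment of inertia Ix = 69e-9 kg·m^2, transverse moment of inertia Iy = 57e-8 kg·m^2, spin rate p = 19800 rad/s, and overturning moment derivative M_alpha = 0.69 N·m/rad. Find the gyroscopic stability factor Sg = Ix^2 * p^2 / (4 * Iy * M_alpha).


Sg = Ix^2 * p^2 / (4 * Iy * M_alpha) = (69e-9)^2 * 19800^2 / (4 * 57e-8 * 0.69) = 1.186

1.186


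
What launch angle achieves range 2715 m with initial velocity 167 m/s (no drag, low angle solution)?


sin(2*theta) = R*g/v0^2 = 2715*9.81/167^2 = 0.955006, theta = arcsin(0.955006)/2 = 36.37°

36.37 degrees


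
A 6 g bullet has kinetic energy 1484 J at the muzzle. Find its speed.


v = sqrt(2*E/m) = sqrt(2*1484/0.006) = 703.3 m/s

703.3 m/s


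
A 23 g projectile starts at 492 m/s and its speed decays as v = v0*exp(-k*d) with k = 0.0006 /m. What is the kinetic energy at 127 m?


v = v0*exp(-k*d) = 492*exp(-0.0006*127) = 455.902 m/s
E = 0.5*m*v^2 = 0.5*0.023*455.902^2 = 2390 J

2390 J


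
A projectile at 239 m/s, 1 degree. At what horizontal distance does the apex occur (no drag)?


R = v0^2*sin(2*theta)/g = 239^2*sin(2*1°)/9.81 = 203.21 m
apex_dist = R/2 = 203.21/2 = 101.6 m

101.6 m


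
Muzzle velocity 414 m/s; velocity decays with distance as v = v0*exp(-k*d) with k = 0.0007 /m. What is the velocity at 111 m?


v = v0*exp(-k*d) = 414*exp(-0.0007*111) = 383.1 m/s

383.1 m/s


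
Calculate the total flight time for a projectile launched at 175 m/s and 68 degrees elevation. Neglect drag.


T = 2*v0*sin(theta)/g = 2*175*sin(68°)/9.81 = 33.08 s

33.08 s


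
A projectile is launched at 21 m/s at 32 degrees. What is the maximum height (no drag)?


H = (v0*sin(theta))^2 / (2g) = (21*sin(32°))^2 / (2*9.81) = 6.312 m

6.312 m


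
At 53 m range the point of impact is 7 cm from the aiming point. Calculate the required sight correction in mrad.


1 mrad subtends 1 cm per 10 m of range, so adj = error_cm / (dist_m / 10) = 7 / (53/10) = 1.321 mrad

1.321 mrad


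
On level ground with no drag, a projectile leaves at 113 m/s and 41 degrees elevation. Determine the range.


R = v0^2 * sin(2*theta) / g = 113^2 * sin(2*41°) / 9.81 = 1289 m

1289 m


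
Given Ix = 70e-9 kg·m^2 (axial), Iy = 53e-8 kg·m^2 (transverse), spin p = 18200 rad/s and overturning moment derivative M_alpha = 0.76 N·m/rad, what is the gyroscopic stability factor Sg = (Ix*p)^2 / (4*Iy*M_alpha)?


Sg = Ix^2 * p^2 / (4 * Iy * M_alpha) = (70e-9)^2 * 18200^2 / (4 * 53e-8 * 0.76) = 1.007

1.007


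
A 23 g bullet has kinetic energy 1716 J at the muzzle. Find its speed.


v = sqrt(2*E/m) = sqrt(2*1716/0.023) = 386.3 m/s

386.3 m/s


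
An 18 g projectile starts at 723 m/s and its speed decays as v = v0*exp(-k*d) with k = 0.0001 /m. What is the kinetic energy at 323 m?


v = v0*exp(-k*d) = 723*exp(-0.0001*323) = 700.02 m/s
E = 0.5*m*v^2 = 0.5*0.018*700.02^2 = 4410 J

4410 J


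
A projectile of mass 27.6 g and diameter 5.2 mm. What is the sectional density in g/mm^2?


SD = m/d^2 = 27.6/5.2^2 = 1.021 g/mm^2

1.021 g/mm^2


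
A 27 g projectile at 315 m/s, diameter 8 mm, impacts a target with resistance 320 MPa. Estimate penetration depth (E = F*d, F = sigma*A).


A = pi*(d/2)^2 = pi*(8/2)^2 = 50.2655 mm^2
E = 0.5*m*v^2 = 0.5*0.027*315^2 = 1339.54 J
depth = E/(sigma*A) = 1339.54 J / (320 MPa * 50.2655 mm^2) = 1339.54/(320 * 50.2655) m = 0.0832789 m ≈ 83.28 mm

83.28 mm


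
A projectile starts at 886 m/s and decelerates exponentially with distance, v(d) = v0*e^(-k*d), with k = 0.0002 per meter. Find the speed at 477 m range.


v = v0*exp(-k*d) = 886*exp(-0.0002*477) = 805.4 m/s

805.4 m/s


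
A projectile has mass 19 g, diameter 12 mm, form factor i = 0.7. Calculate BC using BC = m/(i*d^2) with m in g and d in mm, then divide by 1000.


BC = m/(i*d^2*1000) = 19/(0.7 * 12^2 * 1000) = 0.0001885

0.0001885


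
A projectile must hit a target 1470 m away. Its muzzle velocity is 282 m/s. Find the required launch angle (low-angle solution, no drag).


sin(2*theta) = R*g/v0^2 = 1470*9.81/282^2 = 0.181338, theta = arcsin(0.181338)/2 = 5.224°

5.224 degrees


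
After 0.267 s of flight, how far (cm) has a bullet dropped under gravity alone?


drop = 0.5*g*t^2 = 0.5*9.81*0.267^2 = 0.349673 m ≈ 34.97 cm

34.97 cm


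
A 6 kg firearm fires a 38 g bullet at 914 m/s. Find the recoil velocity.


v_recoil = m_p * v_p / m_gun = 0.038 * 914 / 6 = 5.789 m/s

5.789 m/s


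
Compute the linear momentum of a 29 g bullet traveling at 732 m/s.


p = m*v = 0.029*732 = 21.23 kg·m/s

21.23 kg·m/s


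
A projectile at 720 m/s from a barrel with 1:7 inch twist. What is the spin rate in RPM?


twist_m = 7*0.0254 = 0.1778 m
spin = v/twist = 720/0.1778 = 4049.494 rev/s
RPM = spin*60 = 4049.494*60 ≈ 242970 RPM

242970 RPM


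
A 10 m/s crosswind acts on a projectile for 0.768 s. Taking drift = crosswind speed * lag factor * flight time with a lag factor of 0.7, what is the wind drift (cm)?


drift = v_wind * lag * t = 10 * 0.7 * 0.768 = 5.376 m ≈ 537.6 cm

537.6 cm


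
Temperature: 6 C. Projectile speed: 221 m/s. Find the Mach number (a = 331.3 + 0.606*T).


a = 331.3 + 0.606*(6) = 334.936 m/s
M = v/a = 221/334.936 = 0.6598

0.6598


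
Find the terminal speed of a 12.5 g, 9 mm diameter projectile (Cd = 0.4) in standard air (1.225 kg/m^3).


A = pi*(d/2)^2 = pi*(9/2000)^2 = 6.36173e-05 m^2
vt = sqrt(2mg/(Cd*rho*A)) = sqrt(2*0.0125*9.81/(0.4 * 1.225 * 6.36173e-05)) = 88.7 m/s

88.7 m/s


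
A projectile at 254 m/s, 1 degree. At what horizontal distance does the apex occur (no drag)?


R = v0^2*sin(2*theta)/g = 254^2*sin(2*1°)/9.81 = 229.518 m
apex_dist = R/2 = 229.518/2 = 114.8 m

114.8 m


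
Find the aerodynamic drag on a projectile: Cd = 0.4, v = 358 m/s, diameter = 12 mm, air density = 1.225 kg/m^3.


A = pi*(d/2)^2 = pi*(12/2000)^2 = 1.13097e-04 m^2
Fd = 0.5*Cd*rho*A*v^2 = 0.5*0.4*1.225*1.13097e-04*358^2 = 3.551 N

3.551 N


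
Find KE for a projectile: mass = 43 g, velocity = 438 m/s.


E = 0.5*m*v^2 = 0.5*0.043*438^2 = 4125 J

4125 J


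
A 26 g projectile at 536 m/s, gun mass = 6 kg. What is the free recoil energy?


v_r = m_p*v_p/m_gun = 0.026*536/6 = 2.32267 m/s, E_r = 0.5*m_gun*v_r^2 = 0.5*6*2.32267^2 = 16.18 J

16.18 J


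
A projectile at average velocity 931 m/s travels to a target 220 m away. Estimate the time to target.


t = d/v = 220/931 = 0.2363 s

0.2363 s


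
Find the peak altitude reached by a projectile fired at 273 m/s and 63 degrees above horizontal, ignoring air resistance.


H = (v0*sin(theta))^2 / (2g) = (273*sin(63°))^2 / (2*9.81) = 3016 m

3016 m


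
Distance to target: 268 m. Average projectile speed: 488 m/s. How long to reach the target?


t = d/v = 268/488 = 0.5492 s

0.5492 s


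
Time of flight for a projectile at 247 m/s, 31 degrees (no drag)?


T = 2*v0*sin(theta)/g = 2*247*sin(31°)/9.81 = 25.94 s

25.94 s


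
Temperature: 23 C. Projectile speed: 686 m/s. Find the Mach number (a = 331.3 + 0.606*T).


a = 331.3 + 0.606*(23) = 345.238 m/s
M = v/a = 686/345.238 = 1.987

1.987


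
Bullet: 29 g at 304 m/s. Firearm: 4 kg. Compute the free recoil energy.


v_r = m_p*v_p/m_gun = 0.029*304/4 = 2.204 m/s, E_r = 0.5*m_gun*v_r^2 = 0.5*4*2.204^2 = 9.715 J

9.715 J


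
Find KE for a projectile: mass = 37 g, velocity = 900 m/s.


E = 0.5*m*v^2 = 0.5*0.037*900^2 = 14985 J

14985 J


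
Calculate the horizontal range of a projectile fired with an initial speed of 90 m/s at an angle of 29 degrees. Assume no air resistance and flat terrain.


R = v0^2 * sin(2*theta) / g = 90^2 * sin(2*29°) / 9.81 = 700.2 m

700.2 m


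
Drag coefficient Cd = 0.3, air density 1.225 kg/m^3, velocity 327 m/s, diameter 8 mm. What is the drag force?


A = pi*(d/2)^2 = pi*(8/2000)^2 = 5.02655e-05 m^2
Fd = 0.5*Cd*rho*A*v^2 = 0.5*0.3*1.225*5.02655e-05*327^2 = 0.9876 N

0.9876 N


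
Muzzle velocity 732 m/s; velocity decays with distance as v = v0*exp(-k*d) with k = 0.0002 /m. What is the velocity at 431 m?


v = v0*exp(-k*d) = 732*exp(-0.0002*431) = 671.5 m/s

671.5 m/s


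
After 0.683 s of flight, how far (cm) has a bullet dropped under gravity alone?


drop = 0.5*g*t^2 = 0.5*9.81*0.683^2 = 2.28813 m ≈ 228.8 cm

228.8 cm


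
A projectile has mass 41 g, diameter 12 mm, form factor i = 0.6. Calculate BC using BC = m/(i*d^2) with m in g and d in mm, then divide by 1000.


BC = m/(i*d^2*1000) = 41/(0.6 * 12^2 * 1000) = 0.0004745

0.0004745


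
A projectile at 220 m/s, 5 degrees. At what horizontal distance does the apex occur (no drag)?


R = v0^2*sin(2*theta)/g = 220^2*sin(2*5°)/9.81 = 856.735 m
apex_dist = R/2 = 856.735/2 = 428.4 m

428.4 m


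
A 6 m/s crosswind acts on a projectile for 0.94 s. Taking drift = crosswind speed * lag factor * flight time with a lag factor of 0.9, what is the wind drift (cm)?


drift = v_wind * lag * t = 6 * 0.9 * 0.94 = 5.076 m ≈ 507.6 cm

507.6 cm


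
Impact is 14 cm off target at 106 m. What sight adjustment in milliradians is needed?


1 mrad subtends 1 cm per 10 m of range, so adj = error_cm / (dist_m / 10) = 14 / (106/10) = 1.321 mrad

1.321 mrad


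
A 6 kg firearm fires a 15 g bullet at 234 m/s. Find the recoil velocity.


v_recoil = m_p * v_p / m_gun = 0.015 * 234 / 6 = 0.585 m/s

0.585 m/s


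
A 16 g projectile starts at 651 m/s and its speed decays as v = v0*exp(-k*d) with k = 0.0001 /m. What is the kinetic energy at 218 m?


v = v0*exp(-k*d) = 651*exp(-0.0001*218) = 636.962 m/s
E = 0.5*m*v^2 = 0.5*0.016*636.962^2 = 3246 J

3246 J


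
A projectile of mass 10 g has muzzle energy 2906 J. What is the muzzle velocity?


v = sqrt(2*E/m) = sqrt(2*2906/0.01) = 762.4 m/s

762.4 m/s


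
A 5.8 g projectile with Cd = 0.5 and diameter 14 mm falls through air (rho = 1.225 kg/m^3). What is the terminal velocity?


A = pi*(d/2)^2 = pi*(14/2000)^2 = 1.53938e-04 m^2
vt = sqrt(2mg/(Cd*rho*A)) = sqrt(2*0.0058*9.81/(0.5 * 1.225 * 1.53938e-04)) = 34.74 m/s

34.74 m/s


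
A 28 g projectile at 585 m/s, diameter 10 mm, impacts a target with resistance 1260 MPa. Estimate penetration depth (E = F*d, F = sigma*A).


A = pi*(d/2)^2 = pi*(10/2)^2 = 78.5398 mm^2
E = 0.5*m*v^2 = 0.5*0.028*585^2 = 4791.15 J
depth = E/(sigma*A) = 4791.15 J / (1260 MPa * 78.5398 mm^2) = 4791.15/(1260 * 78.5398) m = 0.0484149 m ≈ 48.41 mm

48.41 mm


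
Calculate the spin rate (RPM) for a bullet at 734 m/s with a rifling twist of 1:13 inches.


twist_m = 13*0.0254 = 0.3302 m
spin = v/twist = 734/0.3302 = 2222.895 rev/s
RPM = spin*60 = 2222.895*60 ≈ 133374 RPM

133374 RPM


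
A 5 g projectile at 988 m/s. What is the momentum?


p = m*v = 0.005*988 = 4.94 kg·m/s

4.94 kg·m/s


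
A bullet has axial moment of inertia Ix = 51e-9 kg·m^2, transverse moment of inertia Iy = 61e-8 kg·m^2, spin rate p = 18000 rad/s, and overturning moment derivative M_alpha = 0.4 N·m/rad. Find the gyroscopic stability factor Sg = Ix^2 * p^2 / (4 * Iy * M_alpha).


Sg = Ix^2 * p^2 / (4 * Iy * M_alpha) = (51e-9)^2 * 18000^2 / (4 * 61e-8 * 0.4) = 0.8634

0.8634


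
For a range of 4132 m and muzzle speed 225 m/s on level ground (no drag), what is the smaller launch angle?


sin(2*theta) = R*g/v0^2 = 4132*9.81/225^2 = 0.80069, theta = arcsin(0.80069)/2 = 26.6°

26.6 degrees


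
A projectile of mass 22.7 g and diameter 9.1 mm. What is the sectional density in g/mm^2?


SD = m/d^2 = 22.7/9.1^2 = 0.2741 g/mm^2

0.2741 g/mm^2


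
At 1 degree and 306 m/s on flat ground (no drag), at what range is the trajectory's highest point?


R = v0^2*sin(2*theta)/g = 306^2*sin(2*1°)/9.81 = 333.114 m
apex_dist = R/2 = 333.114/2 = 166.6 m

166.6 m


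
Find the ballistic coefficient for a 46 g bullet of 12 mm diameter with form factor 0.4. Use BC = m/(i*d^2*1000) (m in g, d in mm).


BC = m/(i*d^2*1000) = 46/(0.4 * 12^2 * 1000) = 0.0007986

0.0007986


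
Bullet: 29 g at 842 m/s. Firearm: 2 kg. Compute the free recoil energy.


v_r = m_p*v_p/m_gun = 0.029*842/2 = 12.209 m/s, E_r = 0.5*m_gun*v_r^2 = 0.5*2*12.209^2 = 149.1 J

149.1 J


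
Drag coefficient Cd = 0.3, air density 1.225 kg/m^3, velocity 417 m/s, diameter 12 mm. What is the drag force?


A = pi*(d/2)^2 = pi*(12/2000)^2 = 1.13097e-04 m^2
Fd = 0.5*Cd*rho*A*v^2 = 0.5*0.3*1.225*1.13097e-04*417^2 = 3.614 N

3.614 N


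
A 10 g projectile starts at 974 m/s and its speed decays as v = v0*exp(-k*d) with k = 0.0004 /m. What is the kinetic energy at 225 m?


v = v0*exp(-k*d) = 974*exp(-0.0004*225) = 890.169 m/s
E = 0.5*m*v^2 = 0.5*0.01*890.169^2 = 3962 J

3962 J


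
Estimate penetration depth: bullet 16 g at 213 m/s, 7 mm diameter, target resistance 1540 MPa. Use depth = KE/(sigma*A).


A = pi*(d/2)^2 = pi*(7/2)^2 = 38.4845 mm^2
E = 0.5*m*v^2 = 0.5*0.016*213^2 = 362.952 J
depth = E/(sigma*A) = 362.952 J / (1540 MPa * 38.4845 mm^2) = 362.952/(1540 * 38.4845) m = 0.0061241 m ≈ 6.124 mm

6.124 mm


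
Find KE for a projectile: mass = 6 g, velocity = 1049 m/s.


E = 0.5*m*v^2 = 0.5*0.006*1049^2 = 3301 J

3301 J


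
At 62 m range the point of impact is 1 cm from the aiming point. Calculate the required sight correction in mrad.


1 mrad subtends 1 cm per 10 m of range, so adj = error_cm / (dist_m / 10) = 1 / (62/10) = 0.1613 mrad

0.1613 mrad


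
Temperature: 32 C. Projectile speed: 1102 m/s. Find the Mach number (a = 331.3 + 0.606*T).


a = 331.3 + 0.606*(32) = 350.692 m/s
M = v/a = 1102/350.692 = 3.142

3.142


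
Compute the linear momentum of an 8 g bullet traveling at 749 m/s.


p = m*v = 0.008*749 = 5.992 kg·m/s

5.992 kg·m/s


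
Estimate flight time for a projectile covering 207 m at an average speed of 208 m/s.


t = d/v = 207/208 = 0.9952 s

0.9952 s


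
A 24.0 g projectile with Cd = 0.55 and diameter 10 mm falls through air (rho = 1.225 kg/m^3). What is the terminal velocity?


A = pi*(d/2)^2 = pi*(10/2000)^2 = 7.85398e-05 m^2
vt = sqrt(2mg/(Cd*rho*A)) = sqrt(2*0.024*9.81/(0.55 * 1.225 * 7.85398e-05)) = 94.33 m/s

94.33 m/s


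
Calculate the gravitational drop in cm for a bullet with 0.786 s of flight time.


drop = 0.5*g*t^2 = 0.5*9.81*0.786^2 = 3.03029 m ≈ 303 cm

303 cm


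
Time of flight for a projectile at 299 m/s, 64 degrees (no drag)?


T = 2*v0*sin(theta)/g = 2*299*sin(64°)/9.81 = 54.79 s

54.79 s


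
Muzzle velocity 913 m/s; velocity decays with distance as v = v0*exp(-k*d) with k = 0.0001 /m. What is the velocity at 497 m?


v = v0*exp(-k*d) = 913*exp(-0.0001*497) = 868.7 m/s

868.7 m/s


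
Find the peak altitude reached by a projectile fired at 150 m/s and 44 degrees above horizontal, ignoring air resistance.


H = (v0*sin(theta))^2 / (2g) = (150*sin(44°))^2 / (2*9.81) = 553.4 m

553.4 m


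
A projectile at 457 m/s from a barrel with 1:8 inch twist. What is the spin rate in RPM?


twist_m = 8*0.0254 = 0.2032 m
spin = v/twist = 457/0.2032 = 2249.016 rev/s
RPM = spin*60 = 2249.016*60 ≈ 134941 RPM

134941 RPM


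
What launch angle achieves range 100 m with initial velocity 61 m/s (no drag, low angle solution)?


sin(2*theta) = R*g/v0^2 = 100*9.81/61^2 = 0.263639, theta = arcsin(0.263639)/2 = 7.643°

7.643 degrees


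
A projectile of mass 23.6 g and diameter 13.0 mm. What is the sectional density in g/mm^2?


SD = m/d^2 = 23.6/13.0^2 = 0.1396 g/mm^2

0.1396 g/mm^2


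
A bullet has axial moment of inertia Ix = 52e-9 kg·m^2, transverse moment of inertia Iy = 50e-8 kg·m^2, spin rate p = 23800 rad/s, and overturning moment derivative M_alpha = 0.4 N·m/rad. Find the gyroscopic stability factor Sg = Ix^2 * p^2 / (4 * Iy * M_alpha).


Sg = Ix^2 * p^2 / (4 * Iy * M_alpha) = (52e-9)^2 * 23800^2 / (4 * 50e-8 * 0.4) = 1.915

1.915


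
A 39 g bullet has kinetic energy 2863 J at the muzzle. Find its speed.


v = sqrt(2*E/m) = sqrt(2*2863/0.039) = 383.2 m/s

383.2 m/s


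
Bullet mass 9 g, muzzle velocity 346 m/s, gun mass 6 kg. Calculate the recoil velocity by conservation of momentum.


v_recoil = m_p * v_p / m_gun = 0.009 * 346 / 6 = 0.519 m/s

0.519 m/s


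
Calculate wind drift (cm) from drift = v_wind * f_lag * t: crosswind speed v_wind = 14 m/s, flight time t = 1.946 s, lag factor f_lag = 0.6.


drift = v_wind * lag * t = 14 * 0.6 * 1.946 = 16.3464 m ≈ 1635 cm

1635 cm


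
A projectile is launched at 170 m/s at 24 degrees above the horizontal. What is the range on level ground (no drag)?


R = v0^2 * sin(2*theta) / g = 170^2 * sin(2*24°) / 9.81 = 2189 m

2189 m


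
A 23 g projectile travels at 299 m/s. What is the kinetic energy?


E = 0.5*m*v^2 = 0.5*0.023*299^2 = 1028 J

1028 J


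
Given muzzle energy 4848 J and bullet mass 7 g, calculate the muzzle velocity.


v = sqrt(2*E/m) = sqrt(2*4848/0.007) = 1177 m/s

1177 m/s


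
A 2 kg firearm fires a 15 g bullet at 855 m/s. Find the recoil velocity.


v_recoil = m_p * v_p / m_gun = 0.015 * 855 / 2 = 6.412 m/s

6.412 m/s


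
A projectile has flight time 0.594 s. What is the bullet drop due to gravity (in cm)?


drop = 0.5*g*t^2 = 0.5*9.81*0.594^2 = 1.73066 m ≈ 173.1 cm

173.1 cm


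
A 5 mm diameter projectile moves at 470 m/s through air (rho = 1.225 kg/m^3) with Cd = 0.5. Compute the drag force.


A = pi*(d/2)^2 = pi*(5/2000)^2 = 1.96350e-05 m^2
Fd = 0.5*Cd*rho*A*v^2 = 0.5*0.5*1.225*1.96350e-05*470^2 = 1.328 N

1.328 N


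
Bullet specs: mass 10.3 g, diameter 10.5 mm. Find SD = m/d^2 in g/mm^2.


SD = m/d^2 = 10.3/10.5^2 = 0.09342 g/mm^2

0.09342 g/mm^2


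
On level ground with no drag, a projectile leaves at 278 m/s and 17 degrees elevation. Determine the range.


R = v0^2 * sin(2*theta) / g = 278^2 * sin(2*17°) / 9.81 = 4405 m

4405 m


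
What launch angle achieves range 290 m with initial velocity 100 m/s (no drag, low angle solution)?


sin(2*theta) = R*g/v0^2 = 290*9.81/100^2 = 0.28449, theta = arcsin(0.28449)/2 = 8.264°

8.264 degrees


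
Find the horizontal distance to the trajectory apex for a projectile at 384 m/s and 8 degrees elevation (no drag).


R = v0^2*sin(2*theta)/g = 384^2*sin(2*8°)/9.81 = 4143.16 m
apex_dist = R/2 = 4143.16/2 = 2072 m

2072 m


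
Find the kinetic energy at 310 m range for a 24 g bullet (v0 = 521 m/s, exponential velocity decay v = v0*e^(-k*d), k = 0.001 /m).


v = v0*exp(-k*d) = 521*exp(-0.001*310) = 382.126 m/s
E = 0.5*m*v^2 = 0.5*0.024*382.126^2 = 1752 J

1752 J


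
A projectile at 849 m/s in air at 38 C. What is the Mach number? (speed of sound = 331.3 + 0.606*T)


a = 331.3 + 0.606*(38) = 354.328 m/s
M = v/a = 849/354.328 = 2.396

2.396


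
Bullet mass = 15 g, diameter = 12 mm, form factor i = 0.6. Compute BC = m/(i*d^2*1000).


BC = m/(i*d^2*1000) = 15/(0.6 * 12^2 * 1000) = 0.0001736

0.0001736


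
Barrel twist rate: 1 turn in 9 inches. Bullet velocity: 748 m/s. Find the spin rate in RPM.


twist_m = 9*0.0254 = 0.2286 m
spin = v/twist = 748/0.2286 = 3272.091 rev/s
RPM = spin*60 = 3272.091*60 ≈ 196325 RPM

196325 RPM


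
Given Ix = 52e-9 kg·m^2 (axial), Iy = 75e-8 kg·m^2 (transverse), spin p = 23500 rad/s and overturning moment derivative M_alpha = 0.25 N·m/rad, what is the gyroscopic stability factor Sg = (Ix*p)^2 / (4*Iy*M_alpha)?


Sg = Ix^2 * p^2 / (4 * Iy * M_alpha) = (52e-9)^2 * 23500^2 / (4 * 75e-8 * 0.25) = 1.991

1.991


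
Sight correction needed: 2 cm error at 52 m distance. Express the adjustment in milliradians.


1 mrad subtends 1 cm per 10 m of range, so adj = error_cm / (dist_m / 10) = 2 / (52/10) = 0.3846 mrad

0.3846 mrad


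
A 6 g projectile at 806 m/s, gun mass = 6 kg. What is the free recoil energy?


v_r = m_p*v_p/m_gun = 0.006*806/6 = 0.806 m/s, E_r = 0.5*m_gun*v_r^2 = 0.5*6*0.806^2 = 1.949 J

1.949 J


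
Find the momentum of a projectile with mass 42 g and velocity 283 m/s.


p = m*v = 0.042*283 = 11.89 kg·m/s

11.89 kg·m/s


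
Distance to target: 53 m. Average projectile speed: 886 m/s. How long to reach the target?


t = d/v = 53/886 = 0.05982 s

0.05982 s


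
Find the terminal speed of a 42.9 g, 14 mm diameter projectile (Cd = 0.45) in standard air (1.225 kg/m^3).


A = pi*(d/2)^2 = pi*(14/2000)^2 = 1.53938e-04 m^2
vt = sqrt(2mg/(Cd*rho*A)) = sqrt(2*0.0429*9.81/(0.45 * 1.225 * 1.53938e-04)) = 99.59 m/s

99.59 m/s


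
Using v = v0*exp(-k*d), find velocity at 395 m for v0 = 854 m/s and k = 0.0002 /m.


v = v0*exp(-k*d) = 854*exp(-0.0002*395) = 789.1 m/s

789.1 m/s


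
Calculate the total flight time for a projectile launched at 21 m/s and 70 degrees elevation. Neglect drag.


T = 2*v0*sin(theta)/g = 2*21*sin(70°)/9.81 = 4.023 s

4.023 s


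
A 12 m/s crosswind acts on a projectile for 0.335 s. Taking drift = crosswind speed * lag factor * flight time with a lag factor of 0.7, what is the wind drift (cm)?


drift = v_wind * lag * t = 12 * 0.7 * 0.335 = 2.814 m ≈ 281.4 cm

281.4 cm


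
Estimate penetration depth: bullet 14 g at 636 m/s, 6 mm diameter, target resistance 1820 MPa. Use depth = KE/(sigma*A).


A = pi*(d/2)^2 = pi*(6/2)^2 = 28.2743 mm^2
E = 0.5*m*v^2 = 0.5*0.014*636^2 = 2831.47 J
depth = E/(sigma*A) = 2831.47 J / (1820 MPa * 28.2743 mm^2) = 2831.47/(1820 * 28.2743) m = 0.0550235 m ≈ 55.02 mm

55.02 mm


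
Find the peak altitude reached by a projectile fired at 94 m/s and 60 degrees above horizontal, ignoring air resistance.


H = (v0*sin(theta))^2 / (2g) = (94*sin(60°))^2 / (2*9.81) = 337.8 m

337.8 m


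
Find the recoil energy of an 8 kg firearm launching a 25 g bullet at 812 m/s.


v_r = m_p*v_p/m_gun = 0.025*812/8 = 2.5375 m/s, E_r = 0.5*m_gun*v_r^2 = 0.5*8*2.5375^2 = 25.76 J

25.76 J


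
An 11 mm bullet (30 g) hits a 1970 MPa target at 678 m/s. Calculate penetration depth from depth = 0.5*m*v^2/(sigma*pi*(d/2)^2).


A = pi*(d/2)^2 = pi*(11/2)^2 = 95.0332 mm^2
E = 0.5*m*v^2 = 0.5*0.03*678^2 = 6895.26 J
depth = E/(sigma*A) = 6895.26 J / (1970 MPa * 95.0332 mm^2) = 6895.26/(1970 * 95.0332) m = 0.0368306 m ≈ 36.83 mm

36.83 mm


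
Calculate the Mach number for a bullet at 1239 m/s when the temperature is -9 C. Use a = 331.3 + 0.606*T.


a = 331.3 + 0.606*(-9) = 325.846 m/s
M = v/a = 1239/325.846 = 3.802

3.802


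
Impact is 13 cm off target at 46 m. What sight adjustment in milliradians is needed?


1 mrad subtends 1 cm per 10 m of range, so adj = error_cm / (dist_m / 10) = 13 / (46/10) = 2.826 mrad

2.826 mrad


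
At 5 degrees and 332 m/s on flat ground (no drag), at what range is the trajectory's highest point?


R = v0^2*sin(2*theta)/g = 332^2*sin(2*5°)/9.81 = 1951.09 m
apex_dist = R/2 = 1951.09/2 = 975.5 m

975.5 m


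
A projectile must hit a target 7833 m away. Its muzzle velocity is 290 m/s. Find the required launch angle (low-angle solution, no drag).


sin(2*theta) = R*g/v0^2 = 7833*9.81/290^2 = 0.913695, theta = arcsin(0.913695)/2 = 33.01°

33.01 degrees


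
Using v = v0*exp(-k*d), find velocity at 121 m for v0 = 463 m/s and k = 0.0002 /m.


v = v0*exp(-k*d) = 463*exp(-0.0002*121) = 451.9 m/s

451.9 m/s


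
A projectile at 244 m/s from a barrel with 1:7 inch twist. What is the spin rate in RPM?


twist_m = 7*0.0254 = 0.1778 m
spin = v/twist = 244/0.1778 = 1372.328 rev/s
RPM = spin*60 = 1372.328*60 ≈ 82340 RPM

82340 RPM


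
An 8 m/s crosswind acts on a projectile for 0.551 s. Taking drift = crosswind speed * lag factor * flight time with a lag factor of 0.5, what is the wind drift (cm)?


drift = v_wind * lag * t = 8 * 0.5 * 0.551 = 2.204 m ≈ 220.4 cm

220.4 cm


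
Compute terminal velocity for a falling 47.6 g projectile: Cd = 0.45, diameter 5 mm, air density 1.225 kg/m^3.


A = pi*(d/2)^2 = pi*(5/2000)^2 = 1.96350e-05 m^2
vt = sqrt(2mg/(Cd*rho*A)) = sqrt(2*0.0476*9.81/(0.45 * 1.225 * 1.96350e-05)) = 293.7 m/s

293.7 m/s


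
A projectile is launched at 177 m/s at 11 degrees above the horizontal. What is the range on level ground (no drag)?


R = v0^2 * sin(2*theta) / g = 177^2 * sin(2*11°) / 9.81 = 1196 m

1196 m


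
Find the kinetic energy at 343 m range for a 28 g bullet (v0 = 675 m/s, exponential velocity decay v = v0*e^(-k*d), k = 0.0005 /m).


v = v0*exp(-k*d) = 675*exp(-0.0005*343) = 568.62 m/s
E = 0.5*m*v^2 = 0.5*0.028*568.62^2 = 4527 J

4527 J


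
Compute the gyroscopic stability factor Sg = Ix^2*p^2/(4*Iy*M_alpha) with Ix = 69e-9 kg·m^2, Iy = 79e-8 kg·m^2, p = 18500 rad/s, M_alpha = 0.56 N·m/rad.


Sg = Ix^2 * p^2 / (4 * Iy * M_alpha) = (69e-9)^2 * 18500^2 / (4 * 79e-8 * 0.56) = 0.9208

0.9208


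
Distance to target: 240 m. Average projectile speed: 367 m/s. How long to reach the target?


t = d/v = 240/367 = 0.654 s

0.654 s


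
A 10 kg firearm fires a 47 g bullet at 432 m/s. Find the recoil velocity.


v_recoil = m_p * v_p / m_gun = 0.047 * 432 / 10 = 2.03 m/s

2.03 m/s


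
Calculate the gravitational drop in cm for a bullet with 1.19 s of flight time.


drop = 0.5*g*t^2 = 0.5*9.81*1.19^2 = 6.94597 m ≈ 694.6 cm

694.6 cm


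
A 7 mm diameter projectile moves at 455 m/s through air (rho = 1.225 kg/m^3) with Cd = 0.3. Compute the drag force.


A = pi*(d/2)^2 = pi*(7/2000)^2 = 3.84845e-05 m^2
Fd = 0.5*Cd*rho*A*v^2 = 0.5*0.3*1.225*3.84845e-05*455^2 = 1.464 N

1.464 N


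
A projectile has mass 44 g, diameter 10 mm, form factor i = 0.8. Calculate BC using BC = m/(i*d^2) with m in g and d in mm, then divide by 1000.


BC = m/(i*d^2*1000) = 44/(0.8 * 10^2 * 1000) = 0.00055

0.00055


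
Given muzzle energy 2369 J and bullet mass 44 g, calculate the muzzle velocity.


v = sqrt(2*E/m) = sqrt(2*2369/0.044) = 328.1 m/s

328.1 m/s


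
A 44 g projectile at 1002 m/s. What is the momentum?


p = m*v = 0.044*1002 = 44.09 kg·m/s

44.09 kg·m/s


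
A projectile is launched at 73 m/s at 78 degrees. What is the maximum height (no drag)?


H = (v0*sin(theta))^2 / (2g) = (73*sin(78°))^2 / (2*9.81) = 259.9 m

259.9 m


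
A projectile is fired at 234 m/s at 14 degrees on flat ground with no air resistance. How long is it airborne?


T = 2*v0*sin(theta)/g = 2*234*sin(14°)/9.81 = 11.54 s

11.54 s


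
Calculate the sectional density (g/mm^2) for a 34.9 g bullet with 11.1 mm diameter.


SD = m/d^2 = 34.9/11.1^2 = 0.2833 g/mm^2

0.2833 g/mm^2


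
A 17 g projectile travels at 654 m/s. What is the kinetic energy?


E = 0.5*m*v^2 = 0.5*0.017*654^2 = 3636 J

3636 J


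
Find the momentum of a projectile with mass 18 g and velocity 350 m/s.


p = m*v = 0.018*350 = 6.3 kg·m/s

6.3 kg·m/s


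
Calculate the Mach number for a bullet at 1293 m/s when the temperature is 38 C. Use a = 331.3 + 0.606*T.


a = 331.3 + 0.606*(38) = 354.328 m/s
M = v/a = 1293/354.328 = 3.649

3.649


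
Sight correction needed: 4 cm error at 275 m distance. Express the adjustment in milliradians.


1 mrad subtends 1 cm per 10 m of range, so adj = error_cm / (dist_m / 10) = 4 / (275/10) = 0.1455 mrad

0.1455 mrad


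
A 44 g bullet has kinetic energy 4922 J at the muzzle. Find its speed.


v = sqrt(2*E/m) = sqrt(2*4922/0.044) = 473 m/s

473 m/s


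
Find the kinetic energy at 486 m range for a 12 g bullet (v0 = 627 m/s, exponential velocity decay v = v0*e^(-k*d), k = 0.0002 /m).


v = v0*exp(-k*d) = 627*exp(-0.0002*486) = 568.924 m/s
E = 0.5*m*v^2 = 0.5*0.012*568.924^2 = 1942 J

1942 J


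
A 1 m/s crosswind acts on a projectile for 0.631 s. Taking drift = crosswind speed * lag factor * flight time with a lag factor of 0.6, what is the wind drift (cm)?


drift = v_wind * lag * t = 1 * 0.6 * 0.631 = 0.3786 m ≈ 37.86 cm

37.86 cm


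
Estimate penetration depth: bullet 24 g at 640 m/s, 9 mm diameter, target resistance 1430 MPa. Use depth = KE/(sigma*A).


A = pi*(d/2)^2 = pi*(9/2)^2 = 63.6173 mm^2
E = 0.5*m*v^2 = 0.5*0.024*640^2 = 4915.2 J
depth = E/(sigma*A) = 4915.2 J / (1430 MPa * 63.6173 mm^2) = 4915.2/(1430 * 63.6173) m = 0.0540294 m ≈ 54.03 mm

54.03 mm


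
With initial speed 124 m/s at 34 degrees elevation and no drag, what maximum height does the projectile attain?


H = (v0*sin(theta))^2 / (2g) = (124*sin(34°))^2 / (2*9.81) = 245.1 m

245.1 m


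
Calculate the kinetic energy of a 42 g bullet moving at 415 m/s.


E = 0.5*m*v^2 = 0.5*0.042*415^2 = 3617 J

3617 J


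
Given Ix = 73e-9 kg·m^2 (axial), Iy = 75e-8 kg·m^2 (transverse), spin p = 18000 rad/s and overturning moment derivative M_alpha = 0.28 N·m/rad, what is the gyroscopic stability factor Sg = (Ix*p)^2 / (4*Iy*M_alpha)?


Sg = Ix^2 * p^2 / (4 * Iy * M_alpha) = (73e-9)^2 * 18000^2 / (4 * 75e-8 * 0.28) = 2.055

2.055


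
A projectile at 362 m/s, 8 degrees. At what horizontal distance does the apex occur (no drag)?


R = v0^2*sin(2*theta)/g = 362^2*sin(2*8°)/9.81 = 3682.02 m
apex_dist = R/2 = 3682.02/2 = 1841 m

1841 m


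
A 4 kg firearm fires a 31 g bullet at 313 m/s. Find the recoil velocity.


v_recoil = m_p * v_p / m_gun = 0.031 * 313 / 4 = 2.426 m/s

2.426 m/s


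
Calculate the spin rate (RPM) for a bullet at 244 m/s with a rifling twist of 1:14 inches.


twist_m = 14*0.0254 = 0.3556 m
spin = v/twist = 244/0.3556 = 686.1642 rev/s
RPM = spin*60 = 686.1642*60 ≈ 41170 RPM

41170 RPM


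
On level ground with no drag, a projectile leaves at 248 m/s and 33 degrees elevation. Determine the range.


R = v0^2 * sin(2*theta) / g = 248^2 * sin(2*33°) / 9.81 = 5727 m

5727 m


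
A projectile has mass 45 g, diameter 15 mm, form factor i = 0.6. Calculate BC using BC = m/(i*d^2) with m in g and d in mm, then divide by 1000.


BC = m/(i*d^2*1000) = 45/(0.6 * 15^2 * 1000) = 0.0003333

0.0003333
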